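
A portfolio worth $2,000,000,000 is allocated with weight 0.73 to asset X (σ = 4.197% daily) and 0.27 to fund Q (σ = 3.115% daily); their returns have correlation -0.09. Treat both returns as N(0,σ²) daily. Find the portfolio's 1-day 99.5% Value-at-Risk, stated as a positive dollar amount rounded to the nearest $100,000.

σ_p² = 0.73²·4.197² + 0.27²·3.115² + 2·-0.09·0.73·0.27·4.197·3.115 = 9.6305 (%²).
σ_p = √9.6305 = 3.103%.
At 99.5%, z = 2.576.
VaR = 2.576 × 3.103% = 7.993%; on $2,000,000,000 that is $159,860,000.

$159,900,000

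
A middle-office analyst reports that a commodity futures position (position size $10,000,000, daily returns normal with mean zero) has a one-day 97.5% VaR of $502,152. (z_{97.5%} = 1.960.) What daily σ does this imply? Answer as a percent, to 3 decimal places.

VaR as a fraction: $502,152 / $10,000,000 = 5.022%.
σ = VaR / z = 5.022% / 1.960 = 2.562%.

2.562%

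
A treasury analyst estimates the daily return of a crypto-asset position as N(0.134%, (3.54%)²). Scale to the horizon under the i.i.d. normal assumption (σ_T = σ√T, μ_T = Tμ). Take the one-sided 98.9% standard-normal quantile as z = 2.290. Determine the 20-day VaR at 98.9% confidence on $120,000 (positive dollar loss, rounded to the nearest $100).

$40,300

σ_{20d} = 3.54% × √20 = 15.831%; μ_{20d} = 20 × 0.134% = 2.680%.
VaR = −(2.680%) + 2.290 × 15.831% = 33.573%.
On $120,000: 0.33573 × $120,000 = $40,288.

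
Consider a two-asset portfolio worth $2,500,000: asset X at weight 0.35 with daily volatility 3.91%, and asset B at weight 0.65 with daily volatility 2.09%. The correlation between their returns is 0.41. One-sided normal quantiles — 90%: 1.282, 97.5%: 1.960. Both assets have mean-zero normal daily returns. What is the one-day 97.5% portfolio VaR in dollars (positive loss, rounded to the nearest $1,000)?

$112,000

σ_p² = 0.35²·3.91² + 0.65²·2.09² + 2·0.41·0.35·0.65·3.91·2.09 = 5.2428 (%²).
σ_p = √5.2428 = 2.290%.
VaR = 1.960 × 2.290% = 4.488%; on $2,500,000 that is $112,200.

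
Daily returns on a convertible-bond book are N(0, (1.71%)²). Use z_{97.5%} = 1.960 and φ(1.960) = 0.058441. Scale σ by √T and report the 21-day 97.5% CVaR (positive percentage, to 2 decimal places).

σ_{21d} = 1.71% × √21 = 7.836%.
ES multiplier = φ(z)/(1−α) = 0.058441/0.025 = 2.338.
ES = 7.836% × 2.338 = 18.321%.

18.32%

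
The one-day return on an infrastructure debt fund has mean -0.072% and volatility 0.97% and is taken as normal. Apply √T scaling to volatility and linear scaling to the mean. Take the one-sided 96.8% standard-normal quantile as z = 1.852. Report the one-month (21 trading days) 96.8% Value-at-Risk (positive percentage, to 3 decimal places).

σ_{21d} = 0.97% × √21 = 4.445%; μ_{21d} = 21 × -0.072% = -1.512%.
VaR = −(-1.512%) + 1.852 × 4.445% = 9.744%.

9.744%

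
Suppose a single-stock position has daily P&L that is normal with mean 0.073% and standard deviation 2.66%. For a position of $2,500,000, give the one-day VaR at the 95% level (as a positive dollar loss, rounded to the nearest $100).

$107,600

At 95% one-sided, z = 1.645.
VaR = −μ + z·σ = −(0.073%) + 1.645 × 2.66% = 4.303%.
On $2,500,000: 0.04303 × $2,500,000 = $107,575.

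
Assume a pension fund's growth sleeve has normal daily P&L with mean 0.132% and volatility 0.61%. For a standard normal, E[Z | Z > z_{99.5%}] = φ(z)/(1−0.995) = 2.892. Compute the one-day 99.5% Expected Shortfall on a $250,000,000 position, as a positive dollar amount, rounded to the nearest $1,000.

ES = −(0.132%) + 0.61% × 2.892 = 1.632%.
On $250,000,000: 0.01632 × $250,000,000 = $4,080,000.

$4,080,000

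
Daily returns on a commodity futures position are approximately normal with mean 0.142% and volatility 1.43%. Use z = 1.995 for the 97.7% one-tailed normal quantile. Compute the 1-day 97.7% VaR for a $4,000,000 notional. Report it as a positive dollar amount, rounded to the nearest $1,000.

$108,000

VaR = −μ + z·σ = −(0.142%) + 1.995 × 1.43% = 2.711%.
On $4,000,000: 0.02711 × $4,000,000 = $108,440.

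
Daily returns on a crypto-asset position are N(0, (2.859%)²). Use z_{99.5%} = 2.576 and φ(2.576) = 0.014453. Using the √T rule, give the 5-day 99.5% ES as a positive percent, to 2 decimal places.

18.48%

σ_{5d} = 2.859% × √5 = 6.393%.
ES multiplier = φ(z)/(1−α) = 0.014453/0.005 = 2.891.
ES = 6.393% × 2.891 = 18.482%.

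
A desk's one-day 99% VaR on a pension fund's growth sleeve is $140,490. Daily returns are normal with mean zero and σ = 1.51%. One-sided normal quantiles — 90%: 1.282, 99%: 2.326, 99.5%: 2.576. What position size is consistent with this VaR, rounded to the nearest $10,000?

$4,000,000

VaR as a fraction of value: z·σ = 2.326 × 1.51% = 3.51226%.
Position = $140,490 / 0.0351226 = $3,999,989.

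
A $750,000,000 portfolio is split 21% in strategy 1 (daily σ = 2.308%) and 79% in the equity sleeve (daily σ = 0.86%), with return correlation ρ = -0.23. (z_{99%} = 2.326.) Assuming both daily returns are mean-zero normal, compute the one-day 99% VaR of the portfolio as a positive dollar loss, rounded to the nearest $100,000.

σ_p² = 0.21²·2.308² + 0.79²·0.86² + 2·-0.23·0.21·0.79·2.308·0.86 = 0.5450 (%²).
σ_p = √0.5450 = 0.738%.
VaR = 2.326 × 0.738% = 1.717%; on $750,000,000 that is $12,877,500.

$12,900,000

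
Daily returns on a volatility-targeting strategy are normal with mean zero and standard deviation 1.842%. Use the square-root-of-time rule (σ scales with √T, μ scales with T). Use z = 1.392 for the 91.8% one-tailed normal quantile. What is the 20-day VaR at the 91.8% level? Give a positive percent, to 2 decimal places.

σ_{20d} = 1.842% × √20 = 8.238%.
VaR = 1.392 × 8.238% = 11.467%.

11.47%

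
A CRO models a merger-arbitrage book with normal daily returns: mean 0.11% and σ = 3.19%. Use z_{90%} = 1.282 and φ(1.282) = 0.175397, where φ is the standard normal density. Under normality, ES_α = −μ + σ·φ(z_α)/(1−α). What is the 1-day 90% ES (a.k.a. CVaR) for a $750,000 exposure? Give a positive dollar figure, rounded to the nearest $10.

Tail multiplier: φ(z)/(1−α) = 0.175397 / 0.1 = 1.754.
ES = −(0.11%) + 3.19% × 1.754 = 5.485%.
On $750,000: 0.05485 × $750,000 = $41,138.

$41,140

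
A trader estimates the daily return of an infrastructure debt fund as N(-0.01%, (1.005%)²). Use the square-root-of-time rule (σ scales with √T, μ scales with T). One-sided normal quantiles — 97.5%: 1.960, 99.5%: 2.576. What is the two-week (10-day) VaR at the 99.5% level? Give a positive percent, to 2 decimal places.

8.29%

σ_{10d} = 1.005% × √10 = 3.178%; μ_{10d} = 10 × -0.01% = -0.100%.
VaR = −(-0.100%) + 2.576 × 3.178% = 8.287%.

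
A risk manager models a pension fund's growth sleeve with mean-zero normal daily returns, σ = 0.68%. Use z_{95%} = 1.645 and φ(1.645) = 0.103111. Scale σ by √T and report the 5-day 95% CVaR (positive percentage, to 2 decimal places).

3.14%

σ_{5d} = 0.68% × √5 = 1.521%.
ES multiplier = φ(z)/(1−α) = 0.103111/0.05 = 2.062.
ES = 1.521% × 2.062 = 3.136%.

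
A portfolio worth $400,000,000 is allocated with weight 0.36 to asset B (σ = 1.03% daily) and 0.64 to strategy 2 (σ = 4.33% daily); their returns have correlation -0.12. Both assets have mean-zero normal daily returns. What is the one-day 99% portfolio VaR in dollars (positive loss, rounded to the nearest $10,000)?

σ_p² = 0.36²·1.03² + 0.64²·4.33² + 2·-0.12·0.36·0.64·1.03·4.33 = 7.5704 (%²).
σ_p = √7.5704 = 2.751%.
At 99%, z = 2.326.
VaR = 2.326 × 2.751% = 6.399%; on $400,000,000 that is $25,596,000.

$25,600,000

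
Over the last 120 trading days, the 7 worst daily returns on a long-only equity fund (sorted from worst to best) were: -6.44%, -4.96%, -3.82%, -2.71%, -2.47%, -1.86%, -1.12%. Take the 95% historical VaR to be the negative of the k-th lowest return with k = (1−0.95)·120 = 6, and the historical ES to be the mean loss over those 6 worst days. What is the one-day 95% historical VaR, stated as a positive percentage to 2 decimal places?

1.86%

k = 6; the 6th lowest return is -1.86%, so VaR = 1.86%.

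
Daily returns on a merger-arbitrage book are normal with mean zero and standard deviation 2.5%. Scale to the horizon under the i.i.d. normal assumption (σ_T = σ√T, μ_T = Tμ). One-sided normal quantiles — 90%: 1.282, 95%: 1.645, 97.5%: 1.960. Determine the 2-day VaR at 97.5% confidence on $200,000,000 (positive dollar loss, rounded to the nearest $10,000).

$13,860,000

σ_{2d} = 2.5% × √2 = 3.536%.
VaR = 1.960 × 3.536% = 6.931%.
On $200,000,000: 0.06931 × $200,000,000 = $13,862,000.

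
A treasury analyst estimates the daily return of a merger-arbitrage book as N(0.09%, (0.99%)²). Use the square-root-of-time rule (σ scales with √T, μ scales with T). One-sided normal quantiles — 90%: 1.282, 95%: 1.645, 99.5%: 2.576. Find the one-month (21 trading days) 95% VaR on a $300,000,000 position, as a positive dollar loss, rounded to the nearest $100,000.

$16,700,000

σ_{21d} = 0.99% × √21 = 4.537%; μ_{21d} = 21 × 0.09% = 1.890%.
VaR = −(1.890%) + 1.645 × 4.537% = 5.573%.
On $300,000,000: 0.05573 × $300,000,000 = $16,719,000.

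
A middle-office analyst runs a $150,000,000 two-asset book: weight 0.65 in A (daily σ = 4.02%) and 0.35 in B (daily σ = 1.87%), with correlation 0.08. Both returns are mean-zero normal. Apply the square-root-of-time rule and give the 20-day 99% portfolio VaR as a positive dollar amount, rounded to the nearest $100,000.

$42,800,000

σ_p = √(0.65²·4.02² + 0.35²·1.87² + 2·0.08·0.65·0.35·4.02·1.87) = 2.744%.
σ_{20d} = 2.744% × √20 = 12.272%.
z(99%) = 2.326.
VaR = 2.326 × 12.272% = 28.545%; on $150,000,000 that is $42,817,500.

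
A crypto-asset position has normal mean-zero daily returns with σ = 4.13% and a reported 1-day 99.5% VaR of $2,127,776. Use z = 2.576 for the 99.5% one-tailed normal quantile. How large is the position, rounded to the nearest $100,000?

VaR as a fraction of value: z·σ = 2.576 × 4.13% = 10.6389%.
Position = $2,127,776 / 0.106389 = $20,000,000.

$20,000,000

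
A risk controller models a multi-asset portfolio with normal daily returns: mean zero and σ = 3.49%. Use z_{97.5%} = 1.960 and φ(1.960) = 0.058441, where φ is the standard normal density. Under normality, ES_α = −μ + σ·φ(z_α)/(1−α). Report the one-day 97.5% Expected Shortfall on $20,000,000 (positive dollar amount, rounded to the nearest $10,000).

Tail multiplier: φ(z)/(1−α) = 0.058441 / 0.025 = 2.338.
ES = 3.49% × 2.338 = 8.160%.
On $20,000,000: 0.08160 × $20,000,000 = $1,632,000.

$1,630,000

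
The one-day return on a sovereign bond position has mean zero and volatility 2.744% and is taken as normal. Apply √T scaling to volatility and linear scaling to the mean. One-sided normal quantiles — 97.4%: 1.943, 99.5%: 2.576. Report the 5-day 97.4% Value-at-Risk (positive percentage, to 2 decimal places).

σ_{5d} = 2.744% × √5 = 6.136%.
VaR = 1.943 × 6.136% = 11.922%.

11.92%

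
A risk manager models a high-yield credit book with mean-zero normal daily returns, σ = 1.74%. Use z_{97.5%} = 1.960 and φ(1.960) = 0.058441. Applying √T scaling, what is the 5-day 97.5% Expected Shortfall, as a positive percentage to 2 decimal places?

9.10%

σ_{5d} = 1.74% × √5 = 3.891%.
ES multiplier = φ(z)/(1−α) = 0.058441/0.025 = 2.338.
ES = 3.891% × 2.338 = 9.097%.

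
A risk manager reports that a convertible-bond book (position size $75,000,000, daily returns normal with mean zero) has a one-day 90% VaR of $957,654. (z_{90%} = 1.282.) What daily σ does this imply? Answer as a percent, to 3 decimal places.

VaR as a fraction: $957,654 / $75,000,000 = 1.277%.
σ = VaR / z = 1.277% / 1.282 = 0.996%.

0.996%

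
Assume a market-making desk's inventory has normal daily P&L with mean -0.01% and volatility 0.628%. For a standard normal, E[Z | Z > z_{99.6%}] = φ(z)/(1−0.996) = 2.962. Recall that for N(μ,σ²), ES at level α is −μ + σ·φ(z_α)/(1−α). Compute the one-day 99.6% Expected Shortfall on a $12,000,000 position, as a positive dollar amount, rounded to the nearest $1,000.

$224,000

ES = −(-0.01%) + 0.628% × 2.962 = 1.870%.
On $12,000,000: 0.01870 × $12,000,000 = $224,400.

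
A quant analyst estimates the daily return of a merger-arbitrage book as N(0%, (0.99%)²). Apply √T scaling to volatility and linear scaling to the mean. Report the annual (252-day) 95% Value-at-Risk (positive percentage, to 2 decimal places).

At 95%, z = 1.645.
σ_{252d} = 0.99% × √252 = 15.716%.
VaR = 1.645 × 15.716% = 25.853%.

25.85%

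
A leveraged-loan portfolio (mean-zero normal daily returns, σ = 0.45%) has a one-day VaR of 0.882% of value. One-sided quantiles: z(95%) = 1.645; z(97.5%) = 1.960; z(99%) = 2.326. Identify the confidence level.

97.5%

Implied z = VaR/σ = 0.882 / 0.45 = 1.960.
This matches z(97.5%) = 1.960.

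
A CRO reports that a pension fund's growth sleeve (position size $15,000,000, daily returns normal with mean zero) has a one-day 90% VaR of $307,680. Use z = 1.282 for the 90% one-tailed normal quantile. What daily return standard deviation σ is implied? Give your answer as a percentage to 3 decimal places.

1.600%

VaR as a fraction: $307,680 / $15,000,000 = 2.051%.
σ = VaR / z = 2.051% / 1.282 = 1.600%.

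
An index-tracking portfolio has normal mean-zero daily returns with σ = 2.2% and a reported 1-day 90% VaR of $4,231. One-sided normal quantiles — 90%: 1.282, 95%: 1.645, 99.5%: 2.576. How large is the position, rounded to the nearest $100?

$150,000

VaR as a fraction of value: z·σ = 1.282 × 2.2% = 2.8204%.
Position = $4,231 / 0.028204 = $150,014.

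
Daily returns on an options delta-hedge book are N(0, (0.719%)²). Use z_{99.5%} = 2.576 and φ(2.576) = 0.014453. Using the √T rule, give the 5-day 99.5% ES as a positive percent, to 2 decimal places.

σ_{5d} = 0.719% × √5 = 1.608%.
ES multiplier = φ(z)/(1−α) = 0.014453/0.005 = 2.891.
ES = 1.608% × 2.891 = 4.649%.

4.65%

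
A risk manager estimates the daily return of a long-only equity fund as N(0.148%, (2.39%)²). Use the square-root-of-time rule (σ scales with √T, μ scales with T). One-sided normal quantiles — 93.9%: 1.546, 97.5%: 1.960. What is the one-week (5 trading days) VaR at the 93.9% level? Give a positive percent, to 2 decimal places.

σ_{5d} = 2.39% × √5 = 5.344%; μ_{5d} = 5 × 0.148% = 0.740%.
VaR = −(0.740%) + 1.546 × 5.344% = 7.522%.

7.52%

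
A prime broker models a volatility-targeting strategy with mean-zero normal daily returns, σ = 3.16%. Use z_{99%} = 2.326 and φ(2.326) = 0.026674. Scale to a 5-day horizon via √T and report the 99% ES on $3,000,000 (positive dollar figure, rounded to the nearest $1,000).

σ_{5d} = 3.16% × √5 = 7.066%.
ES multiplier = φ(z)/(1−α) = 0.026674/0.01 = 2.667.
ES = 7.066% × 2.667 = 18.845%; on $3,000,000: $565,350.

$565,000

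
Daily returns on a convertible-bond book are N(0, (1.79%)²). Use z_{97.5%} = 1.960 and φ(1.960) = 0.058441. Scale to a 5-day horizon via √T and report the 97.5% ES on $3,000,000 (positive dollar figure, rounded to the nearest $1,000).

σ_{5d} = 1.79% × √5 = 4.003%.
ES multiplier = φ(z)/(1−α) = 0.058441/0.025 = 2.338.
ES = 4.003% × 2.338 = 9.359%; on $3,000,000: $280,770.

$281,000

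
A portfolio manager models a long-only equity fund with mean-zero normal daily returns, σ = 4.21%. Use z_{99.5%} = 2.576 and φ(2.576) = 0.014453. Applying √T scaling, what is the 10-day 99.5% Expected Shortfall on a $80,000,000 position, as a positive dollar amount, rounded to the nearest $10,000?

$30,790,000

σ_{10d} = 4.21% × √10 = 13.313%.
ES multiplier = φ(z)/(1−α) = 0.014453/0.005 = 2.891.
ES = 13.313% × 2.891 = 38.488%; on $80,000,000: $30,790,400.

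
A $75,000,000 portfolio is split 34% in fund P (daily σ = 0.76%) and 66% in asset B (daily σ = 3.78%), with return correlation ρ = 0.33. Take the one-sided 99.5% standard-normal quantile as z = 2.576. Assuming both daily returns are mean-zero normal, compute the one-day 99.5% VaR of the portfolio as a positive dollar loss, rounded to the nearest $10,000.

σ_p² = 0.34²·0.76² + 0.66²·3.78² + 2·0.33·0.34·0.66·0.76·3.78 = 6.7163 (%²).
σ_p = √6.7163 = 2.592%.
VaR = 2.576 × 2.592% = 6.677%; on $75,000,000 that is $5,007,750.

$5,010,000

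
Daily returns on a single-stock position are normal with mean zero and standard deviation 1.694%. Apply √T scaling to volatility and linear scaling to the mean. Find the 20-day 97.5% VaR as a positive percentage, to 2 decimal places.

14.85%

At 97.5%, z = 1.960.
σ_{20d} = 1.694% × √20 = 7.576%.
VaR = 1.960 × 7.576% = 14.849%.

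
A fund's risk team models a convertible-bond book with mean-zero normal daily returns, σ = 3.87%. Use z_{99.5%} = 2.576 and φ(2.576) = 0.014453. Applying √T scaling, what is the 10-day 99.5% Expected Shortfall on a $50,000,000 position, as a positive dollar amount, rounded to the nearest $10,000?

σ_{10d} = 3.87% × √10 = 12.238%.
ES multiplier = φ(z)/(1−α) = 0.014453/0.005 = 2.891.
ES = 12.238% × 2.891 = 35.380%; on $50,000,000: $17,690,000.

$17,690,000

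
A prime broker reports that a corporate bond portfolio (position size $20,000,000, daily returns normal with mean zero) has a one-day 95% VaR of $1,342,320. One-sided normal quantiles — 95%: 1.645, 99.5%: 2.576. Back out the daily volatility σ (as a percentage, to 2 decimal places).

VaR as a fraction: $1,342,320 / $20,000,000 = 6.712%.
σ = VaR / z = 6.712% / 1.645 = 4.080%.

4.08%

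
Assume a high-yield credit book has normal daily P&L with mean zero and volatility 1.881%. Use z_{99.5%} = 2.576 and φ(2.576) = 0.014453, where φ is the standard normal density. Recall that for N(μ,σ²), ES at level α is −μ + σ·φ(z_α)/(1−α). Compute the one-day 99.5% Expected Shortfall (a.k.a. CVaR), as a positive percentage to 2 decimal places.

5.44%

Tail multiplier: φ(z)/(1−α) = 0.014453 / 0.005 = 2.891.
ES = 1.881% × 2.891 = 5.438%.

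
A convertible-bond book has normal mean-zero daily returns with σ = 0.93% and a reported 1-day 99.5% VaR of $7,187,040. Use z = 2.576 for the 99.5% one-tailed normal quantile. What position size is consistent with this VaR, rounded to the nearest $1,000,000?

VaR as a fraction of value: z·σ = 2.576 × 0.93% = 2.39568%.
Position = $7,187,040 / 0.0239568 = $300,000,000.

$300,000,000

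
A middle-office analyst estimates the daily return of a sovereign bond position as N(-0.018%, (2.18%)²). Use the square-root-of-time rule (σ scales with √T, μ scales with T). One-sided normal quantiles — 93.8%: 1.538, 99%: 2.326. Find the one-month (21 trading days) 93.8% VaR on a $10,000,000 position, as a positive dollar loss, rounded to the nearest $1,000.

$1,574,000

σ_{21d} = 2.18% × √21 = 9.990%; μ_{21d} = 21 × -0.018% = -0.378%.
VaR = −(-0.378%) + 1.538 × 9.990% = 15.743%.
On $10,000,000: 0.15743 × $10,000,000 = $1,574,300.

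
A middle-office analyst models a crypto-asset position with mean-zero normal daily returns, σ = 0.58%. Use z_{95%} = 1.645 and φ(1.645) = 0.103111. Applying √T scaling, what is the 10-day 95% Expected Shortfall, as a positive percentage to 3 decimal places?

3.782%

σ_{10d} = 0.58% × √10 = 1.834%.
ES multiplier = φ(z)/(1−α) = 0.103111/0.05 = 2.062.
ES = 1.834% × 2.062 = 3.782%.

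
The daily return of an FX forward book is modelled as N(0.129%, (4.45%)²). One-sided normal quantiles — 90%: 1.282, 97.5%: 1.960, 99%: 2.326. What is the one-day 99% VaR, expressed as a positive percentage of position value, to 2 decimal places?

10.22%

VaR = −μ + z·σ = −(0.129%) + 2.326 × 4.45% = 10.222%.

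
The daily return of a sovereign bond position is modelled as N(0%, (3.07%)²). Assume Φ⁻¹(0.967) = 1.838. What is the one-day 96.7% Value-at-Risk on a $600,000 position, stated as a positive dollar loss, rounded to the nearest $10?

VaR = z·σ = 1.838 × 3.07% = 5.643%.
On $600,000: 0.05643 × $600,000 = $33,858.

$33,860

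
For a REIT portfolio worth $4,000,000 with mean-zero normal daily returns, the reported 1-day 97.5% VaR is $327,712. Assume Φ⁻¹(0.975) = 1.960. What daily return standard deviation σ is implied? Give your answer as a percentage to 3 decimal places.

VaR as a fraction: $327,712 / $4,000,000 = 8.193%.
σ = VaR / z = 8.193% / 1.960 = 4.180%.

4.180%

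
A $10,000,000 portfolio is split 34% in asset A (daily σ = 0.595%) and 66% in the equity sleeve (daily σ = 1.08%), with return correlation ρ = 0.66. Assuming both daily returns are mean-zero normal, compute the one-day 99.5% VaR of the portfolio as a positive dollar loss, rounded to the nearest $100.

$221,500

σ_p² = 0.34²·0.595² + 0.66²·1.08² + 2·0.66·0.34·0.66·0.595·1.08 = 0.7394 (%²).
σ_p = √0.7394 = 0.860%.
At 99.5%, z = 2.576.
VaR = 2.576 × 0.860% = 2.215%; on $10,000,000 that is $221,500.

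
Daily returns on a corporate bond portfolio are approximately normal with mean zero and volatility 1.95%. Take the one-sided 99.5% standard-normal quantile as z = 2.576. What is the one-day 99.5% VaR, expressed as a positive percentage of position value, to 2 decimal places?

5.02%

VaR = z·σ = 2.576 × 1.95% = 5.023%.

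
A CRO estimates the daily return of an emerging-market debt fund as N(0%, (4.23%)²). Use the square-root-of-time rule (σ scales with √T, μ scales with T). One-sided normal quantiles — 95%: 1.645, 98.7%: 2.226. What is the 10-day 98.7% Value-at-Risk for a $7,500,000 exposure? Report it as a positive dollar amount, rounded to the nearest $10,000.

$2,230,000

σ_{10d} = 4.23% × √10 = 13.376%.
VaR = 2.226 × 13.376% = 29.775%.
On $7,500,000: 0.29775 × $7,500,000 = $2,233,125.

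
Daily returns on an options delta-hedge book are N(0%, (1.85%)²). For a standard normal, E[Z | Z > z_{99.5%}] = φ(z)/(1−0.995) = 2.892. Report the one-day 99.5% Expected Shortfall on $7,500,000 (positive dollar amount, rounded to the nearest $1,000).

$401,000

ES = 1.85% × 2.892 = 5.350%.
On $7,500,000: 0.05350 × $7,500,000 = $401,250.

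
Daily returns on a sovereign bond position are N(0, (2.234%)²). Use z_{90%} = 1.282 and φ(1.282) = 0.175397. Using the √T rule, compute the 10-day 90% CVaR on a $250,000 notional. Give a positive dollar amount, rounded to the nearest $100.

σ_{10d} = 2.234% × √10 = 7.065%.
ES multiplier = φ(z)/(1−α) = 0.175397/0.1 = 1.754.
ES = 7.065% × 1.754 = 12.392%; on $250,000: $30,980.

$31,000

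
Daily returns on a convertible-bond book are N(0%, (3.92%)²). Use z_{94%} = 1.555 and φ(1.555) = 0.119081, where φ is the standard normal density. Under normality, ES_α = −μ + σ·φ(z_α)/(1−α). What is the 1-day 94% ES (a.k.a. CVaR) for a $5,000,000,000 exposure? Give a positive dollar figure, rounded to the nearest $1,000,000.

$389,000,000

Tail multiplier: φ(z)/(1−α) = 0.119081 / 0.06 = 1.985.
ES = 3.92% × 1.985 = 7.781%.
On $5,000,000,000: 0.07781 × $5,000,000,000 = $389,050,000.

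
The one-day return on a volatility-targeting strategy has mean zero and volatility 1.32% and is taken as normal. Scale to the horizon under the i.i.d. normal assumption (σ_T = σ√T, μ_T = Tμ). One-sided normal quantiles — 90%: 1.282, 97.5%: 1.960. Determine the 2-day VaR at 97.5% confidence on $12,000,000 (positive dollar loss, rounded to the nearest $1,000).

σ_{2d} = 1.32% × √2 = 1.867%.
VaR = 1.960 × 1.867% = 3.659%.
On $12,000,000: 0.03659 × $12,000,000 = $439,080.

$439,000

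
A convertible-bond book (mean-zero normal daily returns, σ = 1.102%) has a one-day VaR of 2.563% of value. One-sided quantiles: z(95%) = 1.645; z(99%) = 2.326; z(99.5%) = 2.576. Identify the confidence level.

99%

Implied z = VaR/σ = 2.563 / 1.102 = 2.326.
This matches z(99%) = 2.326.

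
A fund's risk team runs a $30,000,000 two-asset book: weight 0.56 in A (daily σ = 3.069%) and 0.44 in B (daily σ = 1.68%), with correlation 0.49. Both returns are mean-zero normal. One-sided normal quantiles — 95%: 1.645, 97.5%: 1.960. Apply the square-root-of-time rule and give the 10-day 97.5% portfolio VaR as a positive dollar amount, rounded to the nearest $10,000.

σ_p = √(0.56²·3.069² + 0.44²·1.68² + 2·0.49·0.56·0.44·3.069·1.68) = 2.178%.
σ_{10d} = 2.178% × √10 = 6.887%.
VaR = 1.960 × 6.887% = 13.499%; on $30,000,000 that is $4,049,700.

$4,050,000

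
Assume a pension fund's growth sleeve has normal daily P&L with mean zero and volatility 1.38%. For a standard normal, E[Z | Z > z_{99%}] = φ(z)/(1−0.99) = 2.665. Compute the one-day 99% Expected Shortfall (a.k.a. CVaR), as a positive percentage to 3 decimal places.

3.678%

ES = 1.38% × 2.665 = 3.678%.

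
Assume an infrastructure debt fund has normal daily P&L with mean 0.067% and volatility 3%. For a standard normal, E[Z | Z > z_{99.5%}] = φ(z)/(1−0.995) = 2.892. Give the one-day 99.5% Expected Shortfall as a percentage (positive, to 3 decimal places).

ES = −(0.067%) + 3% × 2.892 = 8.609%.

8.609%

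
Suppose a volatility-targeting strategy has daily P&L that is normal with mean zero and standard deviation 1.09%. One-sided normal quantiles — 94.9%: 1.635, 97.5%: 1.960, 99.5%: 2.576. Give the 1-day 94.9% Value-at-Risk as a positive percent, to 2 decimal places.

VaR = z·σ = 1.635 × 1.09% = 1.782%.

1.78%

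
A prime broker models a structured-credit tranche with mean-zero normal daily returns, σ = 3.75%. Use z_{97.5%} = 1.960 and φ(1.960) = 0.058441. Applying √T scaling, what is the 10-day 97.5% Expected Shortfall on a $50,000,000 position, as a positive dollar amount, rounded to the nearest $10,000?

σ_{10d} = 3.75% × √10 = 11.859%.
ES multiplier = φ(z)/(1−α) = 0.058441/0.025 = 2.338.
ES = 11.859% × 2.338 = 27.726%; on $50,000,000: $13,863,000.

$13,860,000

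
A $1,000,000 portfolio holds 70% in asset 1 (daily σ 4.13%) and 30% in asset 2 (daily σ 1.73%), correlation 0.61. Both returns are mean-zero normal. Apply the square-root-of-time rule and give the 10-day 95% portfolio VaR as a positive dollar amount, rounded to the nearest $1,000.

σ_p = √(0.7²·4.13² + 0.3²·1.73² + 2·0.61·0.7·0.3·4.13·1.73) = 3.234%.
σ_{10d} = 3.234% × √10 = 10.227%.
z(95%) = 1.645.
VaR = 1.645 × 10.227% = 16.823%; on $1,000,000 that is $168,230.

$168,000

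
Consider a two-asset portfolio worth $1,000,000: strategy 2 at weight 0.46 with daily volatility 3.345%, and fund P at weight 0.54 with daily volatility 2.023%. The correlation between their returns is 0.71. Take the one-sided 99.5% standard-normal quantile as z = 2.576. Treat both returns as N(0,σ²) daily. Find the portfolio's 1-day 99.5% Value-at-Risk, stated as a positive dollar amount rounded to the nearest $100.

σ_p² = 0.46²·3.345² + 0.54²·2.023² + 2·0.71·0.46·0.54·3.345·2.023 = 5.9479 (%²).
σ_p = √5.9479 = 2.439%.
VaR = 2.576 × 2.439% = 6.283%; on $1,000,000 that is $62,830.

$62,800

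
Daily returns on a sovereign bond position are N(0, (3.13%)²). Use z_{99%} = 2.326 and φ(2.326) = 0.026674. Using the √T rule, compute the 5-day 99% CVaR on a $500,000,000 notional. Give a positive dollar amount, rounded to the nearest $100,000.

$93,300,000

σ_{5d} = 3.13% × √5 = 6.999%.
ES multiplier = φ(z)/(1−α) = 0.026674/0.01 = 2.667.
ES = 6.999% × 2.667 = 18.666%; on $500,000,000: $93,330,000.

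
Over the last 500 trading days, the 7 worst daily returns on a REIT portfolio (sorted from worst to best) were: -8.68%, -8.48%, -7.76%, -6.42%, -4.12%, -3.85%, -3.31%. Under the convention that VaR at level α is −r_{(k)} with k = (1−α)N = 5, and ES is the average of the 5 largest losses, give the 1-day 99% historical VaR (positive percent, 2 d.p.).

k = 5; the 5th lowest return is -4.12%, so VaR = 4.12%.

4.12%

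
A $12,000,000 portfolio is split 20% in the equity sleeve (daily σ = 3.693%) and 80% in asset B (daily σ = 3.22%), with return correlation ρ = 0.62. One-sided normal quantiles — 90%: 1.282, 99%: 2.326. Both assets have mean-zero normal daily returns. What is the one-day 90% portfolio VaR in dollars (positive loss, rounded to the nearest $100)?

σ_p² = 0.2²·3.693² + 0.8²·3.22² + 2·0.62·0.2·0.8·3.693·3.22 = 9.5406 (%²).
σ_p = √9.5406 = 3.089%.
VaR = 1.282 × 3.089% = 3.960%; on $12,000,000 that is $475,200.

$475,200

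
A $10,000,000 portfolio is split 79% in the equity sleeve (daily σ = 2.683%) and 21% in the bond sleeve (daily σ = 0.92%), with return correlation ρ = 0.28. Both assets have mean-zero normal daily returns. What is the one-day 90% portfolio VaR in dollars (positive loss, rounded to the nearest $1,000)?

σ_p² = 0.79²·2.683² + 0.21²·0.92² + 2·0.28·0.79·0.21·2.683·0.92 = 4.7592 (%²).
σ_p = √4.7592 = 2.182%.
At 90%, z = 1.282.
VaR = 1.282 × 2.182% = 2.797%; on $10,000,000 that is $279,700.

$280,000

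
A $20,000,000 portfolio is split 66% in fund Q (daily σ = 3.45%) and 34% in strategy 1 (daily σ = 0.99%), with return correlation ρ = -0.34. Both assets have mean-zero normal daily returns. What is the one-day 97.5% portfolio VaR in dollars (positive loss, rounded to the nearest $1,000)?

σ_p² = 0.66²·3.45² + 0.34²·0.99² + 2·-0.34·0.66·0.34·3.45·0.99 = 4.7769 (%²).
σ_p = √4.7769 = 2.186%.
At 97.5%, z = 1.960.
VaR = 1.960 × 2.186% = 4.285%; on $20,000,000 that is $857,000.

$857,000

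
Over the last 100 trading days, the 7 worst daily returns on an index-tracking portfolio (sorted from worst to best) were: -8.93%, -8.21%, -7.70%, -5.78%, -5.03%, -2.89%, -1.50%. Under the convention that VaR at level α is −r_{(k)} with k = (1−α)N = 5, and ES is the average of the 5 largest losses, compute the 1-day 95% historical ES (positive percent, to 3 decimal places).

The 5 worst returns sum to -35.65%.
ES = −(-35.65%) / 5 = 7.13% ≈ 7.130%.

7.130%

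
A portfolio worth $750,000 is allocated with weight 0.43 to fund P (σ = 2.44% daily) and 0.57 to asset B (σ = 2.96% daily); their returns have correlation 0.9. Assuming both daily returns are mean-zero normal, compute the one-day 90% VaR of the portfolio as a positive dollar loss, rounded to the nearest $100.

σ_p² = 0.43²·2.44² + 0.57²·2.96² + 2·0.9·0.43·0.57·2.44·2.96 = 7.1338 (%²).
σ_p = √7.1338 = 2.671%.
At 90%, z = 1.282.
VaR = 1.282 × 2.671% = 3.424%; on $750,000 that is $25,680.

$25,700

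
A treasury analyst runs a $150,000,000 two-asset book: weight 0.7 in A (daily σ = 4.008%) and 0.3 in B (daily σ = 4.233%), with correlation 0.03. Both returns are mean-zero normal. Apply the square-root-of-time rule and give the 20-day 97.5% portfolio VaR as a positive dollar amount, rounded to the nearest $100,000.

σ_p = √(0.7²·4.008² + 0.3²·4.233² + 2·0.03·0.7·0.3·4.008·4.233) = 3.114%.
σ_{20d} = 3.114% × √20 = 13.926%.
z(97.5%) = 1.960.
VaR = 1.960 × 13.926% = 27.295%; on $150,000,000 that is $40,942,500.

$40,900,000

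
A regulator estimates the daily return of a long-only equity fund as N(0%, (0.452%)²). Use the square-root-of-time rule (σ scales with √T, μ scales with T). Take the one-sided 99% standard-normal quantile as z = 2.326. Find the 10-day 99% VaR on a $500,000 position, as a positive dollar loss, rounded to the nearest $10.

$16,620

σ_{10d} = 0.452% × √10 = 1.429%.
VaR = 2.326 × 1.429% = 3.324%.
On $500,000: 0.03324 × $500,000 = $16,620.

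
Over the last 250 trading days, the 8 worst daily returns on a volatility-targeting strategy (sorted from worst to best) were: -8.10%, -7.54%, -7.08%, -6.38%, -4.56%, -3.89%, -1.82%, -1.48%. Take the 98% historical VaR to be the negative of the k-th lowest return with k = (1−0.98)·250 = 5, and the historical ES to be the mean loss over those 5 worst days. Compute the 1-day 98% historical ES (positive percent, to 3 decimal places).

The 5 worst returns sum to -33.66%.
ES = −(-33.66%) / 5 = 6.732%.

6.732%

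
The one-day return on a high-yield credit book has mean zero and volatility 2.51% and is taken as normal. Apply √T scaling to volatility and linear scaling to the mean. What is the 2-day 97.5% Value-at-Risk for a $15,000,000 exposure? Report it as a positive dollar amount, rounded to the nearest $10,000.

At 97.5%, z = 1.960.
σ_{2d} = 2.51% × √2 = 3.550%.
VaR = 1.960 × 3.550% = 6.958%.
On $15,000,000: 0.06958 × $15,000,000 = $1,043,700.

$1,040,000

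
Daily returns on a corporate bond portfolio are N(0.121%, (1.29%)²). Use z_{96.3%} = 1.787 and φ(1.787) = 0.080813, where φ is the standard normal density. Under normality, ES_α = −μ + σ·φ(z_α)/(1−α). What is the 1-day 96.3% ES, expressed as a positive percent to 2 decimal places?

Tail multiplier: φ(z)/(1−α) = 0.080813 / 0.037 = 2.184.
ES = −(0.121%) + 1.29% × 2.184 = 2.696%.

2.70%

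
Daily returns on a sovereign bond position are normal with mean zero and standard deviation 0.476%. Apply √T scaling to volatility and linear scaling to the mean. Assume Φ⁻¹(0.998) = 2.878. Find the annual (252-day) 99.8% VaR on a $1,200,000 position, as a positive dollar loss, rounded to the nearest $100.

$261,000

σ_{252d} = 0.476% × √252 = 7.556%.
VaR = 2.878 × 7.556% = 21.746%.
On $1,200,000: 0.21746 × $1,200,000 = $260,952.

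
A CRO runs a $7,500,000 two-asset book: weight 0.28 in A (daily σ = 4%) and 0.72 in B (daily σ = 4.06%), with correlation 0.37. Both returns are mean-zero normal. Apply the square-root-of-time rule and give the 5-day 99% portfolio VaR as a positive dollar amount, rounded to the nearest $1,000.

σ_p = √(0.28²·4² + 0.72²·4.06² + 2·0.37·0.28·0.72·4·4.06) = 3.496%.
σ_{5d} = 3.496% × √5 = 7.817%.
z(99%) = 2.326.
VaR = 2.326 × 7.817% = 18.182%; on $7,500,000 that is $1,363,650.

$1,364,000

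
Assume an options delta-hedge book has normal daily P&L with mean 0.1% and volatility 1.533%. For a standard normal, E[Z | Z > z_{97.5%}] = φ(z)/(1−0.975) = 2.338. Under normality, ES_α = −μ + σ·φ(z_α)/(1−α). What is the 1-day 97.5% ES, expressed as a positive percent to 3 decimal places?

3.484%

ES = −(0.1%) + 1.533% × 2.338 = 3.484%.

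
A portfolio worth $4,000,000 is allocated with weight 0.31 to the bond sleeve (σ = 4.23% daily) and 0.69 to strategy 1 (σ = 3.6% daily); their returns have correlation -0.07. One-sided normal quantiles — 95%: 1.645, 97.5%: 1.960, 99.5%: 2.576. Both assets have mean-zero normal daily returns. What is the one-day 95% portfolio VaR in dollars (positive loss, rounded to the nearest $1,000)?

$179,000

σ_p² = 0.31²·4.23² + 0.69²·3.6² + 2·-0.07·0.31·0.69·4.23·3.6 = 7.4337 (%²).
σ_p = √7.4337 = 2.726%.
VaR = 1.645 × 2.726% = 4.484%; on $4,000,000 that is $179,360.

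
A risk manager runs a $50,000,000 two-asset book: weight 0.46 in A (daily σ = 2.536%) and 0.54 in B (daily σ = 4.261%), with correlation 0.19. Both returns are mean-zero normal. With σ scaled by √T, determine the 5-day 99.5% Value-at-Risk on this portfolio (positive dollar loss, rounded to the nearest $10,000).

$7,980,000

σ_p = √(0.46²·2.536² + 0.54²·4.261² + 2·0.19·0.46·0.54·2.536·4.261) = 2.770%.
σ_{5d} = 2.770% × √5 = 6.194%.
z(99.5%) = 2.576.
VaR = 2.576 × 6.194% = 15.956%; on $50,000,000 that is $7,978,000.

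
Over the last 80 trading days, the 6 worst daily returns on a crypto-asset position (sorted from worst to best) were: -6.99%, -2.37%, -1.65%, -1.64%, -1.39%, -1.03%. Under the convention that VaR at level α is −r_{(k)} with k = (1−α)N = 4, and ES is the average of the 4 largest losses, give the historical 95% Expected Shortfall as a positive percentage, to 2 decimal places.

3.16%

The 4 worst returns sum to -12.65%.
ES = −(-12.65%) / 4 = 3.1625% ≈ 3.16%.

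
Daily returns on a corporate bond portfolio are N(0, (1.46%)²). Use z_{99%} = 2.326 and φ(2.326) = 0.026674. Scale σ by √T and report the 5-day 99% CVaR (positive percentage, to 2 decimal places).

σ_{5d} = 1.46% × √5 = 3.265%.
ES multiplier = φ(z)/(1−α) = 0.026674/0.01 = 2.667.
ES = 3.265% × 2.667 = 8.708%.

8.71%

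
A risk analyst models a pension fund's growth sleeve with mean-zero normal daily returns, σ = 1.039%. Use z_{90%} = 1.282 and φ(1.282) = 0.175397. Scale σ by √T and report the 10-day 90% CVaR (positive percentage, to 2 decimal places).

σ_{10d} = 1.039% × √10 = 3.286%.
ES multiplier = φ(z)/(1−α) = 0.175397/0.1 = 1.754.
ES = 3.286% × 1.754 = 5.764%.

5.76%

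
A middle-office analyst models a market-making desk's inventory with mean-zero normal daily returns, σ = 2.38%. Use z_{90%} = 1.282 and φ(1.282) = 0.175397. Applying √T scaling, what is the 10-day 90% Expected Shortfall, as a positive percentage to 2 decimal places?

σ_{10d} = 2.38% × √10 = 7.526%.
ES multiplier = φ(z)/(1−α) = 0.175397/0.1 = 1.754.
ES = 7.526% × 1.754 = 13.201%.

13.20%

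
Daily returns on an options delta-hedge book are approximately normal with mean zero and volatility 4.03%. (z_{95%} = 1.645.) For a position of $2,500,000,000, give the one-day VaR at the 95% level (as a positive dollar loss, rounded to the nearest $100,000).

VaR = z·σ = 1.645 × 4.03% = 6.629%.
On $2,500,000,000: 0.06629 × $2,500,000,000 = $165,725,000.

$165,700,000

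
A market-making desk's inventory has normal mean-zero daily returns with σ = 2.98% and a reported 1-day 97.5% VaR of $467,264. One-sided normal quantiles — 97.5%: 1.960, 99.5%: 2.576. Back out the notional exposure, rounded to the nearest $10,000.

VaR as a fraction of value: z·σ = 1.960 × 2.98% = 5.8408%.
Position = $467,264 / 0.058408 = $8,000,000.

$8,000,000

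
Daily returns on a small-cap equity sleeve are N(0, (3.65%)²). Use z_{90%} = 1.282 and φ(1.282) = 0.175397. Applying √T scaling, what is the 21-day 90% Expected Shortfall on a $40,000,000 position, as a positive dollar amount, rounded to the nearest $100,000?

σ_{21d} = 3.65% × √21 = 16.726%.
ES multiplier = φ(z)/(1−α) = 0.175397/0.1 = 1.754.
ES = 16.726% × 1.754 = 29.337%; on $40,000,000: $11,734,800.

$11,700,000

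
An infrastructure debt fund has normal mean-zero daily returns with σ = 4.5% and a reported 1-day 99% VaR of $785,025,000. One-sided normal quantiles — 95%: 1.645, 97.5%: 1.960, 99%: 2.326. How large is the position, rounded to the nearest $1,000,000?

VaR as a fraction of value: z·σ = 2.326 × 4.5% = 10.467%.
Position = $785,025,000 / 0.10467 = $7,500,000,000.

$7,500,000,000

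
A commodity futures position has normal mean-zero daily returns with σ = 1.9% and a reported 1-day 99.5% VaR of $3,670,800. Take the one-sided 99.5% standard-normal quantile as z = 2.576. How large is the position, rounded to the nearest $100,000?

VaR as a fraction of value: z·σ = 2.576 × 1.9% = 4.8944%.
Position = $3,670,800 / 0.048944 = $75,000,000.

$75,000,000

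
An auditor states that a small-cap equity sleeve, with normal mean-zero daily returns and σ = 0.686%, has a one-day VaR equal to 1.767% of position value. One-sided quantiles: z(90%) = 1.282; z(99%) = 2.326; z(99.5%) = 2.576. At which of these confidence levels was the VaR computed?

Implied z = VaR/σ = 1.767 / 0.686 = 2.576.
This matches z(99.5%) = 2.576.

99.5%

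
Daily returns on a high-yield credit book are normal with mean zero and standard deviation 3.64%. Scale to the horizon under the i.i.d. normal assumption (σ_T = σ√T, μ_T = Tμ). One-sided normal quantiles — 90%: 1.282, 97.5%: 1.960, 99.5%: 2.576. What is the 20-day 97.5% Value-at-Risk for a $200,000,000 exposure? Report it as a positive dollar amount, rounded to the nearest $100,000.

$63,800,000

σ_{20d} = 3.64% × √20 = 16.279%.
VaR = 1.960 × 16.279% = 31.907%.
On $200,000,000: 0.31907 × $200,000,000 = $63,814,000.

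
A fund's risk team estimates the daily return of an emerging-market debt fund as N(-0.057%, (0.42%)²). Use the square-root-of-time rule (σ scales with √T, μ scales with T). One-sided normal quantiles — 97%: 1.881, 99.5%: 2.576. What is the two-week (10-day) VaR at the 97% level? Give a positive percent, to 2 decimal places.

3.07%

σ_{10d} = 0.42% × √10 = 1.328%; μ_{10d} = 10 × -0.057% = -0.570%.
VaR = −(-0.570%) + 1.881 × 1.328% = 3.068%.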